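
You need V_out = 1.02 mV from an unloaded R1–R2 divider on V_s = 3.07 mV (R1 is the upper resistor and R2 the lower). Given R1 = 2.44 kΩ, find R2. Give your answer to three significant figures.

V_out/V_s = R2/(R1+R2) = 0.3322.
R2 = R1 · 0.3322/(1 − 0.3322) = 1.214 kΩ.

R2 ≈ 1.21 kΩ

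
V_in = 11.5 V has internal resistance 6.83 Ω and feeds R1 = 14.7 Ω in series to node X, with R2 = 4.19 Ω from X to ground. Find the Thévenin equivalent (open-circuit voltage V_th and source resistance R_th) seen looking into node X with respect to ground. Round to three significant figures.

V_th ≈ 1.87 V, R_th ≈ 3.51 Ω

R1' = 6.83 + 14.7 = 21.53 Ω (source resistance + R1).
V_th is the unloaded tap voltage: V_in · R2/(R1'+R2) = 11.5 × 0.1629 = 1.873 V.
Looking into X with the source shorted: R_th = R1'·R2/(R1'+R2) = 21.53 × 4.19/25.72 = 3.507 Ω.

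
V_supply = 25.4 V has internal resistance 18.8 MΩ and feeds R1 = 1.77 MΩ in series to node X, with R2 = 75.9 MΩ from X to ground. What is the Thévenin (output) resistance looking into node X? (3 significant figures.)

R_th ≈ 16.2 MΩ

R1' = 18.8 + 1.77 = 20.57 MΩ (source resistance + R1).
With V_supply suppressed (replaced by a short), R_th = R1' ‖ R2 = (20.57 × 75.9)/(20.57 + 75.9) = 16.18 MΩ.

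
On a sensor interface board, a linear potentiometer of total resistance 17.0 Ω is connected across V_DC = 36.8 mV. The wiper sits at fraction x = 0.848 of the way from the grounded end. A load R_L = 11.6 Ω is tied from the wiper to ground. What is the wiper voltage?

V_out ≈ 26.2 mV

Split the track: R_lower = x·R_p = 14.42 Ω, R_upper = (1−x)·R_p = 2.584 Ω.
R_L loads the lower segment: effective lower R = 6.428 Ω.
V_out = 36.8 × 6.428/(2.584 + 6.428) = 26.25 mV.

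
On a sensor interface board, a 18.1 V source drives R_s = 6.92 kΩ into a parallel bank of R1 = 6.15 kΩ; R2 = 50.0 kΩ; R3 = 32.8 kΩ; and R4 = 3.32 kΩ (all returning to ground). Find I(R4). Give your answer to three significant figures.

Equivalent of the parallel group: R_p = 1.944 kΩ.
V_A = 18.1 × 1.944/8.864 = 3.970 V.
Branch current I = V_A/R4 = 3.970/3.32 = 1.196 mA.
(Equivalently: I_total = 2.042 mA, then current-divider fraction G_k/ΣG = 0.5857.)

I ≈ 1.20 mA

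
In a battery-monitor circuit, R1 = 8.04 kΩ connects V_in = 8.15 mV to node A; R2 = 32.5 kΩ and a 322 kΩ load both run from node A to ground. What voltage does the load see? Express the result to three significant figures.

V_out ≈ 6.41 mV

First combine the lower leg with the load: R2 ‖ R_L = 29.52 kΩ.
Voltage divider with the loaded lower leg: V_out = 8.15 × 29.52/(8.04 + 29.52) = 8.15 × 0.7859 = 6.405 mV.
(Unloaded it would be 6.53 mV; the load pulls it down.)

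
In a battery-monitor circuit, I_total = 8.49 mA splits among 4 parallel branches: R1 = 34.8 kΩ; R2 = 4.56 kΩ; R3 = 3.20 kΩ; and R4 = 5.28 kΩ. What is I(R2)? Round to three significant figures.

Total conductance ΣG = 1/34.8 + 1/4.56 + 1/3.20 + 1/5.28 = 0.7499 (units of 1/kΩ).
Current divider: I(R2) = I_total · G_k/ΣG = 8.49 × (0.2193/0.7499) = 8.49 × 0.2924 = 2.483 mA.

I ≈ 2.48 mA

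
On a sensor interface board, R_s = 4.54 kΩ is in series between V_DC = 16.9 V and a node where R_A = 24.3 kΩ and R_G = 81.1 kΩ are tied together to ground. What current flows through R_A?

I ≈ 0.560 mA

Equivalent of the parallel group: R_p = 18.70 kΩ.
V_A by voltage divider: V_A = 16.9 × 18.70/(4.54 + 18.70) = 13.60 V.
I(R_A) = V_A / R_A = 13.60/24.3 = 0.5596 mA.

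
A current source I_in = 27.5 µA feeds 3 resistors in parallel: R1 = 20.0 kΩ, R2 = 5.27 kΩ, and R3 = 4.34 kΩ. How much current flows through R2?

ΣG = 1/20.0 + 1/5.27 + 1/4.34 = 0.4702.
By the current-divider rule, I = I_in · G_k/ΣG = 27.5 × 0.4036 = 11.10 µA.

I ≈ 11.1 µA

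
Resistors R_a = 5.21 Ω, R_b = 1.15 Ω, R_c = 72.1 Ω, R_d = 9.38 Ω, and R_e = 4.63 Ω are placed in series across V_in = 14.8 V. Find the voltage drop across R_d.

ΣR = 5.21 + 1.15 + 72.1 + 9.38 + 4.63 = 92.47 Ω.
Voltage divider: V = V_in · (9.380 / 92.47) = 14.8 × 0.1014 = 1.501 V.

V ≈ 1.50 V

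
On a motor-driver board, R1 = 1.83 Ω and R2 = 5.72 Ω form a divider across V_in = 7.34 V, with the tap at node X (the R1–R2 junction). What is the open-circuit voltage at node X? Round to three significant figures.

Open-circuit (no load on X): V_th = V_in · R2/(R1 + R2) = 7.34 × 5.72/(1.830 + 5.72) = 5.561 V.

V_th ≈ 5.56 V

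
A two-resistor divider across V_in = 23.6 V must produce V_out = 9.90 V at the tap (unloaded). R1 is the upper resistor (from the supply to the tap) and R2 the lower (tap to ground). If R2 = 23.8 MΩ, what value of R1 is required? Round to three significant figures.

R1 ≈ 32.9 MΩ

Required fraction k = V_out/V_in = 0.4195.
R1 = R2·(1/k − 1) = 23.8 × 1.384 = 32.94 MΩ.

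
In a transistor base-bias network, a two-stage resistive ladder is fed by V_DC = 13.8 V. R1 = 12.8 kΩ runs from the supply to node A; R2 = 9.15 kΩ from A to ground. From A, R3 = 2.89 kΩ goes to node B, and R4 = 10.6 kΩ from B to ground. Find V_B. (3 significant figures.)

V_B ≈ 3.24 V

Node A sees R2 in parallel with the series input of stage 2, R3 + R4 = 13.49 kΩ.
Effective lower resistance at A: R2 ‖ 13.49 = 5.452 kΩ.
V_A = 13.8 × 5.452/(12.8 + 5.452) = 4.122 V.
Then the unloaded second divider: V_B = V_A × R4/(R3+R4) = 4.122 × 0.7858 = 3.239 V.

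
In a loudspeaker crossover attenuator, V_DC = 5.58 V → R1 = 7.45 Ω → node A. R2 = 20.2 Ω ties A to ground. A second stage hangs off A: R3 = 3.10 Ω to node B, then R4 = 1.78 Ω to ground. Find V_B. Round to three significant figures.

Node A sees R2 in parallel with the series input of stage 2, R3 + R4 = 4.880 Ω.
Effective lower resistance at A: R2 ‖ 4.880 = 3.930 Ω.
So V_A = 5.58 × 0.3454 = 1.927 V.
Then the unloaded second divider: V_B = V_A × R4/(R3+R4) = 1.927 × 0.3648 = 0.7029 V.

V_B ≈ 0.703 V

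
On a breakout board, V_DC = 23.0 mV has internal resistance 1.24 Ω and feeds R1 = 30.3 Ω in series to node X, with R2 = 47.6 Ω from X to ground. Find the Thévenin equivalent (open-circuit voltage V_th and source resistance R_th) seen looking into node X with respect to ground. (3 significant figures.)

V_th ≈ 13.8 mV, R_th ≈ 19.0 Ω

R1' = 1.24 + 30.3 = 31.54 Ω (source resistance + R1).
V_th is the unloaded tap voltage: V_DC · R2/(R1'+R2) = 23.0 × 0.6015 = 13.83 mV.
Zeroing V_DC shorts the top of R1' to ground, so R_th = R1' ‖ R2 = 18.97 Ω.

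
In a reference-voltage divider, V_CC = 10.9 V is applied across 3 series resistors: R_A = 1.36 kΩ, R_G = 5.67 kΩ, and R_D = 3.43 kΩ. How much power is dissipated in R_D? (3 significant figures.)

P ≈ 3.72 mW

ΣR = 10.46 kΩ → I = 10.9/10.46 = 1.042 mA.
P = I²R = 1.086 × 3.43 = 3.725 mW.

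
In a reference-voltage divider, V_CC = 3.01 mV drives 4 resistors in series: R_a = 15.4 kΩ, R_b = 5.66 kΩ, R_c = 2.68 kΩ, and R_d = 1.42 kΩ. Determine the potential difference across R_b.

ΣR = 15.4 + 5.66 + 2.68 + 1.42 = 25.16 kΩ.
By the voltage-divider rule, V = 3.01 × 5.660/25.16 = 0.6771 mV.

V ≈ 0.677 mV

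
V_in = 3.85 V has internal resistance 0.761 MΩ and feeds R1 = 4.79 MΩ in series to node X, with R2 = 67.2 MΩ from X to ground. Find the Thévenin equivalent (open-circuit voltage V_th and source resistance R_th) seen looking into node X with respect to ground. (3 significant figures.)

V_th ≈ 3.56 V, R_th ≈ 5.13 MΩ

R1' = 0.761 + 4.79 = 5.551 MΩ (source resistance + R1).
Open-circuit (no load on X): V_th = V_in · R2/(R1' + R2) = 3.85 × 67.2/(5.551 + 67.2) = 3.556 V.
With V_in suppressed (replaced by a short), R_th = R1' ‖ R2 = (5.551 × 67.2)/(5.551 + 67.2) = 5.127 MΩ.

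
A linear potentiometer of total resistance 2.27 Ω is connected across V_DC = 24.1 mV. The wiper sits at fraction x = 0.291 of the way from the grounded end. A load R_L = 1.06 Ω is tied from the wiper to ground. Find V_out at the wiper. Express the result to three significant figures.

Split the track: R_lower = x·R_p = 0.6606 Ω, R_upper = (1−x)·R_p = 1.609 Ω.
R_L loads the lower segment: effective lower R = 0.4070 Ω.
Then V_out = V_DC · 0.4070/(1.609 + 0.4070) = 4.864 mV.

V_out ≈ 4.86 mV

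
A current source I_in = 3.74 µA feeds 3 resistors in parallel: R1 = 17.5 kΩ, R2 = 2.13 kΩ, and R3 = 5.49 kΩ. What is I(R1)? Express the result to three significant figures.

Conductances: ΣG = 1/17.5 + 1/2.13 + 1/5.49 = 0.7088 (1/kΩ).
By the current-divider rule, I = I_in · G_k/ΣG = 3.74 × 0.08062 = 0.3015 µA.

I ≈ 0.302 µA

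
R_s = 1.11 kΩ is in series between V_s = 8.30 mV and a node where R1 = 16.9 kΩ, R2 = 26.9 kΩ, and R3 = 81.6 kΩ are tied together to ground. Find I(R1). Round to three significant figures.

I ≈ 0.438 µA

Equivalent of the parallel group: R_p = 9.208 kΩ.
V_A by voltage divider: V_A = 8.30 × 9.208/(1.11 + 9.208) = 7.407 mV.
I(R1) = V_A / R1 = 7.407/16.9 = 0.4383 µA.
(Equivalently: I_total = 0.8044 µA, then current-divider fraction G_k/ΣG = 0.5449.)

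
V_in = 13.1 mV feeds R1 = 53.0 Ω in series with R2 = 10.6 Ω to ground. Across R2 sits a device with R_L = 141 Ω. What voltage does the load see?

The load sits in parallel with R2, giving an effective lower resistance R2' = R2·R_L/(R2+R_L) = 9.859 Ω.
Then V_out = V_in · R2'/(R1 + R2') = 13.1 × 9.859/62.86 = 2.055 mV.
(Unloaded it would be 2.18 mV; the load pulls it down.)

V_out ≈ 2.05 mV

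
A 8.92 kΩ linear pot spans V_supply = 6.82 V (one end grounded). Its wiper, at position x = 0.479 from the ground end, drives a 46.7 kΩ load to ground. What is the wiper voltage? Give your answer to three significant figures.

V_out ≈ 3.12 V

The pot divides into 4.647 kΩ above the wiper and 4.273 kΩ below.
(x·R_p) ‖ R_L = 3.915 kΩ.
Then V_out = V_supply · 3.915/(4.647 + 3.915) = 3.118 V.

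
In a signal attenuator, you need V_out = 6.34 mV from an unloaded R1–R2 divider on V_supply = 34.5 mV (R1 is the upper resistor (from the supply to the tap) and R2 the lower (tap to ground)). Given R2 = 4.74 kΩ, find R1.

R1 ≈ 21.1 kΩ

V_out/V_supply = R2/(R1+R2) = 0.1838.
R1 = R2·(1/k − 1) = 4.74 × 4.442 = 21.05 kΩ.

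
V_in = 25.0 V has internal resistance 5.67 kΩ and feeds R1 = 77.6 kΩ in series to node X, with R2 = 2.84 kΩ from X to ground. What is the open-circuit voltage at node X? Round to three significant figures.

R1' = 5.67 + 77.6 = 83.27 kΩ (source resistance + R1).
V_th is the unloaded tap voltage: V_in · R2/(R1'+R2) = 25.0 × 0.03298 = 0.8245 V.

V_th ≈ 0.825 V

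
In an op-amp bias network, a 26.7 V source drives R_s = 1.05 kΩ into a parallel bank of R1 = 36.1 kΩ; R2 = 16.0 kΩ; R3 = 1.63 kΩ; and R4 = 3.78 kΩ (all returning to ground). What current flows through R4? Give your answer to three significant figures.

I ≈ 3.50 mA

Parallel bank: R_p = 1/(1/36.1 + 1/16.0 + 1/1.63 + 1/3.78) = 1.033 kΩ.
V_A = 26.7 × 1.033/2.083 = 13.24 V.
Branch current I = V_A/R4 = 13.24/3.78 = 3.503 mA.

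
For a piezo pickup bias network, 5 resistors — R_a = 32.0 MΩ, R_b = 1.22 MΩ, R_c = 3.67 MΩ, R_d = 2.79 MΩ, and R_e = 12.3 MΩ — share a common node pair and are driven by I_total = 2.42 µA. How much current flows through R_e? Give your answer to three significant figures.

I ≈ 0.126 µA

ΣG = 1/32.0 + 1/1.22 + 1/3.67 + 1/2.79 + 1/12.3 = 1.563.
By the current-divider rule, I = I_total · G_k/ΣG = 2.42 × 0.05201 = 0.1259 µA.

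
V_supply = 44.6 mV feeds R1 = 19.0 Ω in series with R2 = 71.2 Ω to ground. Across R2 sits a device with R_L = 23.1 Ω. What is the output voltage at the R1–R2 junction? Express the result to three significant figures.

R2 ‖ R_L = (71.2 × 23.1)/(71.2 + 23.1) = 17.44 Ω.
Now apply the divider: V_out = 44.6 × 0.4786 = 21.35 mV.

V_out ≈ 21.3 mV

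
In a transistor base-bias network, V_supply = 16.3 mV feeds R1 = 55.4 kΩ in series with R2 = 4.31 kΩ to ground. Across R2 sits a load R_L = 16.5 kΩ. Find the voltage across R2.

V_out ≈ 0.947 mV

R2 ‖ R_L = (4.31 × 16.5)/(4.31 + 16.5) = 3.417 kΩ.
Now apply the divider: V_out = 16.3 × 0.05810 = 0.9470 mV.
(Unloaded it would be 1.18 mV; the load pulls it down.)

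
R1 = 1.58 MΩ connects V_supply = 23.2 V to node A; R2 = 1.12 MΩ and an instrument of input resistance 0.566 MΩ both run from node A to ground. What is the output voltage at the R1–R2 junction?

R2 ‖ R_L = (1.12 × 0.566)/(1.12 + 0.566) = 0.3760 MΩ.
Voltage divider with the loaded lower leg: V_out = 23.2 × 0.3760/(1.58 + 0.3760) = 23.2 × 0.1922 = 4.460 V.

V_out ≈ 4.46 V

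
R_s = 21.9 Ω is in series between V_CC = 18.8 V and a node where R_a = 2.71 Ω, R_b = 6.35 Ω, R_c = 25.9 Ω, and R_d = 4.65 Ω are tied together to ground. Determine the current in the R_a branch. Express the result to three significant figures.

I ≈ 0.384 A

Equivalent of the parallel group: R_p = 1.282 Ω.
V_A = 18.8 × 1.282/23.18 = 1.040 V.
Branch current I = V_A/R_a = 1.040/2.71 = 0.3836 A.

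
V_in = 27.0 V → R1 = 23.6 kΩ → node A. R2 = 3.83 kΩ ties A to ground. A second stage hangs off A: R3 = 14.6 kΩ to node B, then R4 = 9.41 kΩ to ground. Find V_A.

Looking into the second stage from A: R3 + R4 = 24.01 kΩ appears in parallel with R2.
R2 ‖ (R3+R4) = 3.303 kΩ.
So V_A = 27.0 × 0.1228 = 3.315 V.

V_A ≈ 3.31 V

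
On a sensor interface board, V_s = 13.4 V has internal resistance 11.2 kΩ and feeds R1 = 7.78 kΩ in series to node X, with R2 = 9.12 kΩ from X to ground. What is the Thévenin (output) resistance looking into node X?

R_th ≈ 6.16 kΩ

R1' = 11.2 + 7.78 = 18.98 kΩ (source resistance + R1).
Zeroing V_s shorts the top of R1' to ground, so R_th = R1' ‖ R2 = 6.160 kΩ.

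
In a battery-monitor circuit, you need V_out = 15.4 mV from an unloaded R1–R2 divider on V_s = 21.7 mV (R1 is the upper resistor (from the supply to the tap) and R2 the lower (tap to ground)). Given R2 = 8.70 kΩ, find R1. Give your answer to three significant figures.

R1 ≈ 3.56 kΩ

The divider ratio is R2/(R1+R2) = 15.4/21.7 = 0.7097.
R1 = R2·(1/k − 1) = 8.70 × 0.4091 = 3.559 kΩ.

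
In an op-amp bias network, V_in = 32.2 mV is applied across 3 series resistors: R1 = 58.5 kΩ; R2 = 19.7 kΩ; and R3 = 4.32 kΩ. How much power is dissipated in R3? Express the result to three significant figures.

P ≈ 0.658 nW

The common current is I = 32.2/82.52 = 0.3902 µA.
P = I²R = 0.1523 × 4.32 = 0.6578 nW.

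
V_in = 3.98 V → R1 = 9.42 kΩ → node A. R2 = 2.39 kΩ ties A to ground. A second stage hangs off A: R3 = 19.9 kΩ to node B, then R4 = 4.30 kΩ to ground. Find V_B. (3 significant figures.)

V_B ≈ 0.133 V

Node A sees R2 in parallel with the series input of stage 2, R3 + R4 = 24.20 kΩ.
Effective lower resistance at A: R2 ‖ 24.20 = 2.175 kΩ.
First divider: V_A = V_in · 2.175/(9.42 + 2.175) = 0.7466 V.
Stage 2 is unloaded, so V_B = V_A · R4/(R3+R4) = 0.7466 × 4.30/24.20 = 0.1327 V.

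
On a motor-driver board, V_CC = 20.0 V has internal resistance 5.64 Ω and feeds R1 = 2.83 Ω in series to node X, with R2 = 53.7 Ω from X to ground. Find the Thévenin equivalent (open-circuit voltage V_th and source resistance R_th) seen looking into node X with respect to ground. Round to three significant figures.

V_th ≈ 17.3 V, R_th ≈ 7.32 Ω

R1' = 5.64 + 2.83 = 8.470 Ω (source resistance + R1).
Open-circuit (no load on X): V_th = V_CC · R2/(R1' + R2) = 20.0 × 53.7/(8.470 + 53.7) = 17.28 V.
With V_CC suppressed (replaced by a short), R_th = R1' ‖ R2 = (8.470 × 53.7)/(8.470 + 53.7) = 7.316 Ω.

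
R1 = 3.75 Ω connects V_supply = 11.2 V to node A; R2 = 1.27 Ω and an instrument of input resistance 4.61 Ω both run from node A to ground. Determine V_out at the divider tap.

First combine the lower leg with the load: R2 ‖ R_L = 0.9957 Ω.
Now apply the divider: V_out = 11.2 × 0.2098 = 2.350 V.

V_out ≈ 2.35 V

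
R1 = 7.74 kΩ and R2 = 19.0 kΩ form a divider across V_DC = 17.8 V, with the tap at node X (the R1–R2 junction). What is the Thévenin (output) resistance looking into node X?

With V_DC suppressed (replaced by a short), R_th = R1 ‖ R2 = (7.740 × 19.0)/(7.740 + 19.0) = 5.500 kΩ.

R_th ≈ 5.50 kΩ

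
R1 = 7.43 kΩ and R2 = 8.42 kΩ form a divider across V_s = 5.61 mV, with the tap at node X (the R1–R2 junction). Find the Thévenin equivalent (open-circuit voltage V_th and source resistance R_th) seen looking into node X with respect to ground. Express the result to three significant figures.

V_th ≈ 2.98 mV, R_th ≈ 3.95 kΩ

Open-circuit (no load on X): V_th = V_s · R2/(R1 + R2) = 5.61 × 8.42/(7.430 + 8.42) = 2.980 mV.
Looking into X with the source shorted: R_th = R1·R2/(R1+R2) = 7.430 × 8.42/15.85 = 3.947 kΩ.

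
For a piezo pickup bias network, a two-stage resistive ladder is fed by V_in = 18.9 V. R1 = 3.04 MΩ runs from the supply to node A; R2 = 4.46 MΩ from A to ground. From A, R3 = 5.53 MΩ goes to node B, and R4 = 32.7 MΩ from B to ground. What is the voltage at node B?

V_B ≈ 9.18 V

Looking into the second stage from A: R3 + R4 = 38.23 MΩ appears in parallel with R2.
Effective lower resistance at A: R2 ‖ 38.23 = 3.994 MΩ.
First divider: V_A = V_in · 3.994/(3.04 + 3.994) = 10.73 V.
Stage 2 is unloaded, so V_B = V_A · R4/(R3+R4) = 10.73 × 32.7/38.23 = 9.179 V.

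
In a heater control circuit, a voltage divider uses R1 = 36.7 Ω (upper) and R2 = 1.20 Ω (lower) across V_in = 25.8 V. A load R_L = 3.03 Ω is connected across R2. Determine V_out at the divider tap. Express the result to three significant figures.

V_out ≈ 0.590 V

First combine the lower leg with the load: R2 ‖ R_L = 0.8596 Ω.
Then V_out = V_in · R2'/(R1 + R2') = 25.8 × 0.8596/37.56 = 0.5904 V.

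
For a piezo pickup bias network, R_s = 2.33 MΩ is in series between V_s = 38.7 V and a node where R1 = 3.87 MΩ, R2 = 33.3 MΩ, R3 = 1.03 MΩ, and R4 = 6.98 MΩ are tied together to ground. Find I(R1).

I ≈ 2.34 µA

Equivalent of the parallel group: R_p = 0.7130 MΩ.
Node voltage V_A = V_s · R_p/(R_s + R_p) = 38.7 × 0.2343 = 9.068 V.
I(R1) = V_A / R1 = 9.068/3.87 = 2.343 µA.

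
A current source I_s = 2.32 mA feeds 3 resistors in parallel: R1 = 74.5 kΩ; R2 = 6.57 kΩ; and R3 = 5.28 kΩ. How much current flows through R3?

I ≈ 1.24 mA

ΣG = 1/74.5 + 1/6.57 + 1/5.28 = 0.3550.
R3 takes the fraction G_k/ΣG = 0.1894/0.3550 = 0.5335, so I = 2.32 × 0.5335 = 1.238 mA.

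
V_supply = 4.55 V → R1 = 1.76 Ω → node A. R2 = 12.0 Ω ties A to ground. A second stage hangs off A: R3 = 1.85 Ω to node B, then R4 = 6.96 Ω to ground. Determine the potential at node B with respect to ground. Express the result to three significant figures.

Looking into the second stage from A: R3 + R4 = 8.810 Ω appears in parallel with R2.
Effective lower resistance at A: R2 ‖ 8.810 = 5.080 Ω.
So V_A = 4.55 × 0.7427 = 3.379 V.
Then the unloaded second divider: V_B = V_A × R4/(R3+R4) = 3.379 × 0.7900 = 2.670 V.

V_B ≈ 2.67 V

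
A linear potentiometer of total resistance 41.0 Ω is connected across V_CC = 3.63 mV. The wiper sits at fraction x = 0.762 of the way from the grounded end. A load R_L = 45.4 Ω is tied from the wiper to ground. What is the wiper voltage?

V_out ≈ 2.38 mV

Lower segment x·R_p = 31.24 Ω; upper segment (1−x)·R_p = 9.758 Ω.
R_L loads the lower segment: effective lower R = 18.51 Ω.
Loaded-divider output: V_out = 3.63 × 0.6548 = 2.377 mV.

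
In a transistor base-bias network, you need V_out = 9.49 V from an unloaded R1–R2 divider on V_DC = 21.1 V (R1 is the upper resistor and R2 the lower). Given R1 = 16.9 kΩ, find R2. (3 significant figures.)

Required fraction k = V_out/V_DC = 0.4498.
R2 = R1 · 0.4498/(1 − 0.4498) = 13.81 kΩ.

R2 ≈ 13.8 kΩ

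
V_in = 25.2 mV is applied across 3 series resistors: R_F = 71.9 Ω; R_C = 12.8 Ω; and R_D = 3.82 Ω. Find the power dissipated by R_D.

ΣR = 88.52 Ω → I = 25.2/88.52 = 0.2847 mA.
P(R_D) = I²·R_D = (0.2847)² × 3.82 = 0.3096 µW.

P ≈ 0.310 µW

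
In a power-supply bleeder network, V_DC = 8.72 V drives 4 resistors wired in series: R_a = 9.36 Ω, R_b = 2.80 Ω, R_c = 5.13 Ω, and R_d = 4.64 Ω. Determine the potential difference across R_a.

V ≈ 3.72 V

Series total: ΣR = 9.36 + 2.80 + 5.13 + 4.64 = 21.93 Ω.
Voltage divider: V = V_DC · (9.360 / 21.93) = 8.72 × 0.4268 = 3.722 V.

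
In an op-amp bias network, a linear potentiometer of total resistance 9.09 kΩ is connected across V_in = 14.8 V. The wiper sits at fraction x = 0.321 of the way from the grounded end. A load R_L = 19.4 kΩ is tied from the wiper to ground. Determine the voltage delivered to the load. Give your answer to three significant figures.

The pot divides into 6.172 kΩ above the wiper and 2.918 kΩ below.
R_L loads the lower segment: effective lower R = 2.536 kΩ.
Loaded-divider output: V_out = 14.8 × 0.2913 = 4.311 V.

V_out ≈ 4.31 V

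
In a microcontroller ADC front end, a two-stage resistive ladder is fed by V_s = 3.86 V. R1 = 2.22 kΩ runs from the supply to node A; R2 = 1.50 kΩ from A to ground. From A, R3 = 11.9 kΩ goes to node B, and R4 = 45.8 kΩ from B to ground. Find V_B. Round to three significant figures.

V_B ≈ 1.22 V

Looking into the second stage from A: R3 + R4 = 57.70 kΩ appears in parallel with R2.
Effective lower resistance at A: R2 ‖ 57.70 = 1.462 kΩ.
So V_A = 3.86 × 0.3971 = 1.533 V.
V_B = V_A × 0.7938 = 1.217 V.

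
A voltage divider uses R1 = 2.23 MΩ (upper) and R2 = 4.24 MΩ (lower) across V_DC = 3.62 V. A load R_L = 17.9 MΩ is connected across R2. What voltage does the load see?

V_out ≈ 2.19 V

First combine the lower leg with the load: R2 ‖ R_L = 3.428 MΩ.
Now apply the divider: V_out = 3.62 × 0.6059 = 2.193 V.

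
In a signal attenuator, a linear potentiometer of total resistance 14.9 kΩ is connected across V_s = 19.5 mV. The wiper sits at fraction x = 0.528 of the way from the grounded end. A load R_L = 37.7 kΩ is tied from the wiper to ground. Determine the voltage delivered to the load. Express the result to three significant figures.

V_out ≈ 9.37 mV

Split the track: R_lower = x·R_p = 7.867 kΩ, R_upper = (1−x)·R_p = 7.033 kΩ.
(x·R_p) ‖ R_L = 6.509 kΩ.
V_out = 19.5 × 6.509/(7.033 + 6.509) = 9.373 mV.
(Unloaded: V_out = x·V_s = 10.3 mV.)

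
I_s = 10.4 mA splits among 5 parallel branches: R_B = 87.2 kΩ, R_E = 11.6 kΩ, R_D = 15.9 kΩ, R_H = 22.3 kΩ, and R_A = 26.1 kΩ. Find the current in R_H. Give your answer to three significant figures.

I ≈ 1.91 mA

ΣG = 1/87.2 + 1/11.6 + 1/15.9 + 1/22.3 + 1/26.1 = 0.2437.
Current divider: I(R_H) = I_s · G_k/ΣG = 10.4 × (0.04484/0.2437) = 10.4 × 0.1840 = 1.913 mA.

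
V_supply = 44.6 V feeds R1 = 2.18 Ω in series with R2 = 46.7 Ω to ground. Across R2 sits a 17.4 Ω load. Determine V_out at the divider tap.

R2 ‖ R_L = (46.7 × 17.4)/(46.7 + 17.4) = 12.68 Ω.
Now apply the divider: V_out = 44.6 × 0.8533 = 38.06 V.

V_out ≈ 38.1 V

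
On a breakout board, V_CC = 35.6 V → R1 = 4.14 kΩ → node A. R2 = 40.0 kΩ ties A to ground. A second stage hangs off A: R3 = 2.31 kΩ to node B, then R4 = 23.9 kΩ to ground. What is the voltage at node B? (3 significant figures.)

V_B ≈ 25.7 V

Node A sees R2 in parallel with the series input of stage 2, R3 + R4 = 26.21 kΩ.
Effective lower resistance at A: R2 ‖ 26.21 = 15.83 kΩ.
So V_A = 35.6 × 0.7927 = 28.22 V.
Stage 2 is unloaded, so V_B = V_A · R4/(R3+R4) = 28.22 × 23.9/26.21 = 25.73 V.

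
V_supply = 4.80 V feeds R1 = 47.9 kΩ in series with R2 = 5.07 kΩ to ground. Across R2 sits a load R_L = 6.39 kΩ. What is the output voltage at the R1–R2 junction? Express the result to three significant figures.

V_out ≈ 0.268 V

The load sits in parallel with R2, giving an effective lower resistance R2' = R2·R_L/(R2+R_L) = 2.827 kΩ.
Voltage divider with the loaded lower leg: V_out = 4.80 × 2.827/(47.9 + 2.827) = 4.80 × 0.05573 = 0.2675 V.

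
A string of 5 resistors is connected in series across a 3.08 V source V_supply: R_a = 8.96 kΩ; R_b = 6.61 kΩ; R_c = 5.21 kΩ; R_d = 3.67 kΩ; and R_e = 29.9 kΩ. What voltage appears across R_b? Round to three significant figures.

V ≈ 0.375 V

Series total: ΣR = 8.96 + 6.61 + 5.21 + 3.67 + 29.9 = 54.35 kΩ.
Voltage divider: V = V_supply · (6.610 / 54.35) = 3.08 × 0.1216 = 0.3746 V.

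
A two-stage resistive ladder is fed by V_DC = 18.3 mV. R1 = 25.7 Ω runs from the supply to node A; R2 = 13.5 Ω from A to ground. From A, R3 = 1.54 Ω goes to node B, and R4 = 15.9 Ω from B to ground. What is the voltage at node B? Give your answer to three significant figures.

V_B ≈ 3.81 mV

The second stage (R3 + R4 = 17.44 Ω) loads node A in parallel with R2.
R2 ‖ (R3+R4) = 7.610 Ω.
V_A = 18.3 × 7.610/(25.7 + 7.610) = 4.181 mV.
Then the unloaded second divider: V_B = V_A × R4/(R3+R4) = 4.181 × 0.9117 = 3.811 mV.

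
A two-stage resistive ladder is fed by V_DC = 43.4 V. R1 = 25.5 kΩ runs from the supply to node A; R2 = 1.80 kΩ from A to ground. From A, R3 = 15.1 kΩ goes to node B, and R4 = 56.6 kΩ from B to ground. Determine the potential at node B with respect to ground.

V_B ≈ 2.21 V

Node A sees R2 in parallel with the series input of stage 2, R3 + R4 = 71.70 kΩ.
Effective lower resistance at A: R2 ‖ 71.70 = 1.756 kΩ.
First divider: V_A = V_DC · 1.756/(25.5 + 1.756) = 2.796 V.
Then the unloaded second divider: V_B = V_A × R4/(R3+R4) = 2.796 × 0.7894 = 2.207 V.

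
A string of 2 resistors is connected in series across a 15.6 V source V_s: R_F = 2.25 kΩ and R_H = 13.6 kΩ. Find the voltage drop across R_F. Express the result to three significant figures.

Total series resistance ΣR = 2.25 + 13.6 = 15.85 kΩ.
Voltage divider: V = V_s · (2.250 / 15.85) = 15.6 × 0.1420 = 2.215 V.

V ≈ 2.21 V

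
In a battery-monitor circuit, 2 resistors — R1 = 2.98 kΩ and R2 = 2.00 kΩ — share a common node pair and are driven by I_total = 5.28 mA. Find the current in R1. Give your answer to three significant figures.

I ≈ 2.12 mA

With just two branches, the current splits inversely with resistance.
I(R1) = 5.28 × 2.00/(2.98 + 2.00) = 5.28 × 0.4016 = 2.120 mA.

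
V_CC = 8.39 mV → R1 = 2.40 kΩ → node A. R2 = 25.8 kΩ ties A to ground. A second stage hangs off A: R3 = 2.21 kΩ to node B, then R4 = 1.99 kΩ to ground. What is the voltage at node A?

V_A ≈ 5.04 mV

Looking into the second stage from A: R3 + R4 = 4.200 kΩ appears in parallel with R2.
R2 ‖ (R3+R4) = 3.612 kΩ.
V_A = 8.39 × 3.612/(2.40 + 3.612) = 5.041 mV.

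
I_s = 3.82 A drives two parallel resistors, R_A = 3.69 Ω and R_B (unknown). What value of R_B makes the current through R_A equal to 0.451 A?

R_B ≈ 0.494 Ω

Two-branch current divider: I_A = I_s · R_B/(R_A + R_B).
With f = 0.1181, R_B = R_A · f/(1−f) = 3.69 × 0.1339 = 0.4940 Ω.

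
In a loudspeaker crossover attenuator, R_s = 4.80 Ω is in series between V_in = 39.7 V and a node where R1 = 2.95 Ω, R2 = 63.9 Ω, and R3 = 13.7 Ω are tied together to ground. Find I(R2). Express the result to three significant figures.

Equivalent of the parallel group: R_p = 2.338 Ω.
Node voltage V_A = V_in · R_p/(R_s + R_p) = 39.7 × 0.3276 = 13.01 V.
I(R2) = V_A / R2 = 13.01/63.9 = 0.2035 A.
(Equivalently: I_total = 5.561 A, then current-divider fraction G_k/ΣG = 0.03660.)

I ≈ 0.204 A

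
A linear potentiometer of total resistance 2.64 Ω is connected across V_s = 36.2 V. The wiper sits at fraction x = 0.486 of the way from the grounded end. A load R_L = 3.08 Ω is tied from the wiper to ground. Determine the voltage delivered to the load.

V_out ≈ 14.5 V

Lower segment x·R_p = 1.283 Ω; upper segment (1−x)·R_p = 1.357 Ω.
(x·R_p) ‖ R_L = 0.9057 Ω.
Loaded-divider output: V_out = 36.2 × 0.4003 = 14.49 V.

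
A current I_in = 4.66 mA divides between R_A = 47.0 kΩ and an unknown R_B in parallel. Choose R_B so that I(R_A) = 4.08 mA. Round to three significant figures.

Two-branch current divider: I_A = I_in · R_B/(R_A + R_B).
With f = 0.8755, R_B = R_A · f/(1−f) = 47.0 × 7.034 = 330.6 kΩ.

R_B ≈ 331 kΩ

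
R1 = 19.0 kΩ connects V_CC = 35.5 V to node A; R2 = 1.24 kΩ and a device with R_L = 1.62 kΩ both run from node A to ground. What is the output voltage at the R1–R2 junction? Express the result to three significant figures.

V_out ≈ 1.27 V

First combine the lower leg with the load: R2 ‖ R_L = 0.7024 kΩ.
Voltage divider with the loaded lower leg: V_out = 35.5 × 0.7024/(19.0 + 0.7024) = 35.5 × 0.03565 = 1.266 V.
(Unloaded it would be 2.17 V; the load pulls it down.)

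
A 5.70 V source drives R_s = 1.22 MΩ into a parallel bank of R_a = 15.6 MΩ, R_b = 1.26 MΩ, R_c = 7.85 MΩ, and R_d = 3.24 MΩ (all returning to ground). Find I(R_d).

I ≈ 0.682 µA

Combine the parallel branches: R_p = (1/15.6 + 1/1.26 + 1/7.85 + 1/3.24)⁻¹ = 0.7729 MΩ.
V_A by voltage divider: V_A = 5.70 × 0.7729/(1.22 + 0.7729) = 2.211 V.
I(R_d) = V_A / R_d = 2.211/3.24 = 0.6823 µA.
(Equivalently: I_total = 2.860 µA, then current-divider fraction G_k/ΣG = 0.2386.)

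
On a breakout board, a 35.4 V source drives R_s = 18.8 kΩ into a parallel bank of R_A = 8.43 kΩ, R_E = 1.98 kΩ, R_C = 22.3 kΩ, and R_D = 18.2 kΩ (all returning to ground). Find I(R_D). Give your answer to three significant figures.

Parallel bank: R_p = 1/(1/8.43 + 1/1.98 + 1/22.3 + 1/18.2) = 1.382 kΩ.
V_A by voltage divider: V_A = 35.4 × 1.382/(18.8 + 1.382) = 2.424 V.
Branch current I = V_A/R_D = 2.424/18.2 = 0.1332 mA.

I ≈ 0.133 mA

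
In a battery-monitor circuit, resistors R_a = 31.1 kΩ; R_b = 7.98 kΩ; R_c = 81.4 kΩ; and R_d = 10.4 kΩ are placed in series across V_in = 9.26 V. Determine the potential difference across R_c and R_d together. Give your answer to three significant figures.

V ≈ 6.50 V

Total series resistance ΣR = 31.1 + 7.98 + 81.4 + 10.4 = 130.9 kΩ.
R_{R_c..R_d} = 81.4 + 10.4 = 91.80 kΩ.
By the voltage-divider rule, V = 9.26 × 91.80/130.9 = 6.495 V.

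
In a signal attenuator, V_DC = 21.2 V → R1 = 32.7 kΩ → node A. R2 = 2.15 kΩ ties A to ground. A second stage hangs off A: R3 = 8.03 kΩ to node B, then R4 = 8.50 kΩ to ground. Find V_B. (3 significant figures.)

V_B ≈ 0.599 V

Node A sees R2 in parallel with the series input of stage 2, R3 + R4 = 16.53 kΩ.
Effective lower resistance at A: R2 ‖ 16.53 = 1.903 kΩ.
V_A = 21.2 × 1.903/(32.7 + 1.903) = 1.166 V.
V_B = V_A × 0.5142 = 0.5994 V.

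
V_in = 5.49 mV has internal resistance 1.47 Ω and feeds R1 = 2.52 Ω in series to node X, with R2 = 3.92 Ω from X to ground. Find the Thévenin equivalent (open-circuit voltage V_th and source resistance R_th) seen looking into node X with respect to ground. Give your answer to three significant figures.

V_th ≈ 2.72 mV, R_th ≈ 1.98 Ω

R1' = 1.47 + 2.52 = 3.990 Ω (source resistance + R1).
With X open, the divider is unloaded: V_th = 5.49 × 3.92/7.910 = 2.721 mV.
With V_in suppressed (replaced by a short), R_th = R1' ‖ R2 = (3.990 × 3.92)/(3.990 + 3.92) = 1.977 Ω.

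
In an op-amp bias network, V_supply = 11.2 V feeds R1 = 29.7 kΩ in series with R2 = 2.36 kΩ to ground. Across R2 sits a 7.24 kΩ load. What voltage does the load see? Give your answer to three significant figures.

V_out ≈ 0.633 V

The load sits in parallel with R2, giving an effective lower resistance R2' = R2·R_L/(R2+R_L) = 1.780 kΩ.
Voltage divider with the loaded lower leg: V_out = 11.2 × 1.780/(29.7 + 1.780) = 11.2 × 0.05654 = 0.6332 V.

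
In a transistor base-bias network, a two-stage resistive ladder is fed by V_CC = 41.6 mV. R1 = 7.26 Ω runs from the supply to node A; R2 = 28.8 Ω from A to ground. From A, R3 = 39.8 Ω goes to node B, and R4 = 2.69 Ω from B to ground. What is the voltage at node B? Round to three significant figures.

Looking into the second stage from A: R3 + R4 = 42.49 Ω appears in parallel with R2.
Effective lower resistance at A: R2 ‖ 42.49 = 17.17 Ω.
So V_A = 41.6 × 0.7028 = 29.24 mV.
Stage 2 is unloaded, so V_B = V_A · R4/(R3+R4) = 29.24 × 2.69/42.49 = 1.851 mV.

V_B ≈ 1.85 mV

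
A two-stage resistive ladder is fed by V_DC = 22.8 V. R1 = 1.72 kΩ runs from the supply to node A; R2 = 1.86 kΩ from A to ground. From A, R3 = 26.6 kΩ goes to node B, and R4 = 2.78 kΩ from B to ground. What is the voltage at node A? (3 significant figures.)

Node A sees R2 in parallel with the series input of stage 2, R3 + R4 = 29.38 kΩ.
Effective lower resistance at A: R2 ‖ 29.38 = 1.749 kΩ.
So V_A = 22.8 × 0.5042 = 11.50 V.

V_A ≈ 11.5 V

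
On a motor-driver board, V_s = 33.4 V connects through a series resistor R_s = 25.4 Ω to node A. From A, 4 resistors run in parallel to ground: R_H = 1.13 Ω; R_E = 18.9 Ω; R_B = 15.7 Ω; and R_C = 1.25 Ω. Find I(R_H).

Equivalent of the parallel group: R_p = 0.5551 Ω.
Node voltage V_A = V_s · R_p/(R_s + R_p) = 33.4 × 0.02139 = 0.7143 V.
Branch current I = V_A/R_H = 0.7143/1.13 = 0.6321 A.

I ≈ 0.632 A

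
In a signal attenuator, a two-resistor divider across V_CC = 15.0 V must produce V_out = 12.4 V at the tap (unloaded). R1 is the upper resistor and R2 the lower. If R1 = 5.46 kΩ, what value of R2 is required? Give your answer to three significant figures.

R2 ≈ 26.0 kΩ

The divider ratio is R2/(R1+R2) = 12.4/15.0 = 0.8267.
R2 = R1 · 0.8267/(1 − 0.8267) = 26.04 kΩ.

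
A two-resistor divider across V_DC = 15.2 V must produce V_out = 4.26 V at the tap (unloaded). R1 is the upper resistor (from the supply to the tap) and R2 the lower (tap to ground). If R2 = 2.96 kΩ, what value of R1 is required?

The divider ratio is R2/(R1+R2) = 4.26/15.2 = 0.2803.
So R1 = R2 · (V_DC/V_out − 1) = 2.96 × (15.2/4.26 − 1) = 2.96 × 2.568 = 7.602 kΩ.

R1 ≈ 7.60 kΩ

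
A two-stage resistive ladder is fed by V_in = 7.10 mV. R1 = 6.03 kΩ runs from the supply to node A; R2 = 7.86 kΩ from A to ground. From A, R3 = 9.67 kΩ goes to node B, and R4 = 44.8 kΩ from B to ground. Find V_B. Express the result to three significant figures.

V_B ≈ 3.11 mV

Looking into the second stage from A: R3 + R4 = 54.47 kΩ appears in parallel with R2.
R2 ‖ (R3+R4) = 6.869 kΩ.
V_A = 7.10 × 6.869/(6.03 + 6.869) = 3.781 mV.
Then the unloaded second divider: V_B = V_A × R4/(R3+R4) = 3.781 × 0.8225 = 3.110 mV.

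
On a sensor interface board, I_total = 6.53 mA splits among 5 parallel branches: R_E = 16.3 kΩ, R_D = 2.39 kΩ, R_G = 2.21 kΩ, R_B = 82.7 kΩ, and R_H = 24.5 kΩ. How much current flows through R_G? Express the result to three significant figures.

I ≈ 3.00 mA

Conductances: ΣG = 1/16.3 + 1/2.39 + 1/2.21 + 1/82.7 + 1/24.5 = 0.9852 (1/kΩ).
R_G takes the fraction G_k/ΣG = 0.4525/0.9852 = 0.4593, so I = 6.53 × 0.4593 = 2.999 mA.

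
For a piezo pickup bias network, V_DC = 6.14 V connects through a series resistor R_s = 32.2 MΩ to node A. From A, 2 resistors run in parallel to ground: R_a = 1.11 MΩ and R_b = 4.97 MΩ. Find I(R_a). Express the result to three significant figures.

Equivalent of the parallel group: R_p = 0.9074 MΩ.
Node voltage V_A = V_DC · R_p/(R_s + R_p) = 6.14 × 0.02741 = 0.1683 V.
Branch current I = V_A/R_a = 0.1683/1.11 = 0.1516 µA.
(Equivalently: I_total = 0.1855 µA, then current-divider fraction G_k/ΣG = 0.8174.)

I ≈ 0.152 µA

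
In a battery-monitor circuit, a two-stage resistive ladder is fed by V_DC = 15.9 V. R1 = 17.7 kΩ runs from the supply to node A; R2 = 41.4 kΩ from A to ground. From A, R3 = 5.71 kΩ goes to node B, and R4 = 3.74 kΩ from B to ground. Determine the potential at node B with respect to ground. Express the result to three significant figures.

Looking into the second stage from A: R3 + R4 = 9.450 kΩ appears in parallel with R2.
Effective lower resistance at A: R2 ‖ 9.450 = 7.694 kΩ.
V_A = 15.9 × 7.694/(17.7 + 7.694) = 4.817 V.
V_B = V_A × 0.3958 = 1.907 V.

V_B ≈ 1.91 V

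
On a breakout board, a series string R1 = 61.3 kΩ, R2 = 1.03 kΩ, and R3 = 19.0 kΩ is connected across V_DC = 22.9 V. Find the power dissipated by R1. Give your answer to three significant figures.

The common current is I = 22.9/81.33 = 0.2816 mA.
V(R1) = I·R = 17.26 V; P = V·I = 17.26 × 0.2816 = 4.860 mW.

P ≈ 4.86 mW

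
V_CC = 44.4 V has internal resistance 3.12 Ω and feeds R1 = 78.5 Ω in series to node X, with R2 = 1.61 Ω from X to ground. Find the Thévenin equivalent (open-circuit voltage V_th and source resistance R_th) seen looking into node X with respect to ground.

R1' = 3.12 + 78.5 = 81.62 Ω (source resistance + R1).
Open-circuit (no load on X): V_th = V_CC · R2/(R1' + R2) = 44.4 × 1.61/(81.62 + 1.61) = 0.8589 V.
With V_CC suppressed (replaced by a short), R_th = R1' ‖ R2 = (81.62 × 1.61)/(81.62 + 1.61) = 1.579 Ω.

V_th ≈ 0.859 V, R_th ≈ 1.58 Ω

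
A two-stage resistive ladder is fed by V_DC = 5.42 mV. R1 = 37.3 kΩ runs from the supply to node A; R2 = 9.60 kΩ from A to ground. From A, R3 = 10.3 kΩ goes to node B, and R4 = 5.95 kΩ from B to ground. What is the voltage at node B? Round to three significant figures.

V_B ≈ 0.276 mV

Looking into the second stage from A: R3 + R4 = 16.25 kΩ appears in parallel with R2.
R2 ‖ (R3+R4) = 6.035 kΩ.
So V_A = 5.42 × 0.1393 = 0.7548 mV.
Then the unloaded second divider: V_B = V_A × R4/(R3+R4) = 0.7548 × 0.3662 = 0.2764 mV.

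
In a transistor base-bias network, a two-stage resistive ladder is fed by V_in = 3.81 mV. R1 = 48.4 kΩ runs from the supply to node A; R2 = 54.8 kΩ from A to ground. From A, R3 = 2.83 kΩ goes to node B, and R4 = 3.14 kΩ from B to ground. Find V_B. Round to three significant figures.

V_B ≈ 0.201 mV

The second stage (R3 + R4 = 5.970 kΩ) loads node A in parallel with R2.
Effective lower resistance at A: R2 ‖ 5.970 = 5.384 kΩ.
First divider: V_A = V_in · 5.384/(48.4 + 5.384) = 0.3814 mV.
V_B = V_A × 0.5260 = 0.2006 mV.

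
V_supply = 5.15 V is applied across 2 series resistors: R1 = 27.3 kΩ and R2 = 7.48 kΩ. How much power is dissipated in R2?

P ≈ 0.164 mW

The common current is I = 5.15/34.78 = 0.1481 mA.
P(R2) = I²·R2 = (0.1481)² × 7.48 = 0.1640 mW.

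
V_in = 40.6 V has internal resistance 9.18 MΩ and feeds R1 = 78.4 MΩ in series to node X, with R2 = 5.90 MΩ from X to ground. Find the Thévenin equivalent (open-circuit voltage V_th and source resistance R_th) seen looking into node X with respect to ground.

R1' = 9.18 + 78.4 = 87.58 MΩ (source resistance + R1).
With X open, the divider is unloaded: V_th = 40.6 × 5.90/93.48 = 2.562 V.
Zeroing V_in shorts the top of R1' to ground, so R_th = R1' ‖ R2 = 5.528 MΩ.

V_th ≈ 2.56 V, R_th ≈ 5.53 MΩ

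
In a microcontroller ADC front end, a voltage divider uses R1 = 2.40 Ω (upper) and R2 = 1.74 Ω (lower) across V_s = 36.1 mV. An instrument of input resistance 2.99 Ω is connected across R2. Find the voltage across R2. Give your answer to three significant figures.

R2 ‖ R_L = (1.74 × 2.99)/(1.74 + 2.99) = 1.100 Ω.
Now apply the divider: V_out = 36.1 × 0.3143 = 11.35 mV.
(Unloaded it would be 15.2 mV; the load pulls it down.)

V_out ≈ 11.3 mV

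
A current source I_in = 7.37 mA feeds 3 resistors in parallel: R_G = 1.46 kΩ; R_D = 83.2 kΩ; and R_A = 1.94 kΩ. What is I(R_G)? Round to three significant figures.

Conductances: ΣG = 1/1.46 + 1/83.2 + 1/1.94 = 1.212 (1/kΩ).
By the current-divider rule, I = I_in · G_k/ΣG = 7.37 × 0.5649 = 4.164 mA.

I ≈ 4.16 mA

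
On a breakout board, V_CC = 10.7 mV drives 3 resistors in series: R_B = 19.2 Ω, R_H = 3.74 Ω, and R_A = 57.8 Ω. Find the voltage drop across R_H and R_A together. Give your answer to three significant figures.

Series total: ΣR = 19.2 + 3.74 + 57.8 = 80.74 Ω.
R_{R_H..R_A} = 3.74 + 57.8 = 61.54 Ω.
V = V_CC · R/ΣR = 10.7 × 0.7622 = 8.156 mV.

V ≈ 8.16 mV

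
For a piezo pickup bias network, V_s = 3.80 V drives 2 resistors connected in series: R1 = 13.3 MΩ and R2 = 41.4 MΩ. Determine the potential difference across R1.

V ≈ 0.924 V

Series total: ΣR = 13.3 + 41.4 = 54.70 MΩ.
V = V_s · R/ΣR = 3.80 × 0.2431 = 0.9239 V.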